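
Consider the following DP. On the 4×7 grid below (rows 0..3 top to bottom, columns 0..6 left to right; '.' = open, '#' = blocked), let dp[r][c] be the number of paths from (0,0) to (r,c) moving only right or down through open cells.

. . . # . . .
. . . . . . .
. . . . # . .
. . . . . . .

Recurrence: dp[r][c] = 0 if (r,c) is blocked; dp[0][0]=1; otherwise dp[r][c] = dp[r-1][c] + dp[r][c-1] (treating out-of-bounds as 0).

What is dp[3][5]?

r\c   0   1   2   3   4   5   6
  0   1   1   1   0   0   0   0
  1   1   2   3   3   3   3   3
  2   1   3   6   9   0   3   6
  3   1   4  10  19  19  22  28

22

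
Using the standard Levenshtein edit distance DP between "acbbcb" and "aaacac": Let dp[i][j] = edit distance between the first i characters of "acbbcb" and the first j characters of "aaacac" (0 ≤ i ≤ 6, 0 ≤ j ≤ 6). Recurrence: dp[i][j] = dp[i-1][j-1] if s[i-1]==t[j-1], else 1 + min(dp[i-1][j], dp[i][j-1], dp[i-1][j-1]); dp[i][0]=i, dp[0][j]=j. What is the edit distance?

5

   ''  a  a  a  c  a  c
''  0  1  2  3  4  5  6
 a  1  0  1  2  3  4  5
 c  2  1  1  2  2  3  4
 b  3  2  2  2  3  3  4
 b  4  3  3  3  3  4  4
 c  5  4  4  4  3  4  4
 b  6  5  5  5  4  4  5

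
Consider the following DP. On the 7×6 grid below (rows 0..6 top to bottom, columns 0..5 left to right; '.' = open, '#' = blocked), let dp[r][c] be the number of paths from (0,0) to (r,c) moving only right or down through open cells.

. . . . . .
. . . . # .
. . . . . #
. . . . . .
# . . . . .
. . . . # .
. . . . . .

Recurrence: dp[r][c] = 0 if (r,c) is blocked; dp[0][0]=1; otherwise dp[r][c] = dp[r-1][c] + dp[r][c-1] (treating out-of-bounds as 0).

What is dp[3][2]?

r\c   0   1   2   3   4   5
  0   1   1   1   1   1   1
  1   1   2   3   4   0   1
  2   1   3   6  10  10   0
  3   1   4  10  20  30  30
  4   0   4  14  34  64  94
  5   0   4  18  52   0  94
  6   0   4  22  74  74 168

10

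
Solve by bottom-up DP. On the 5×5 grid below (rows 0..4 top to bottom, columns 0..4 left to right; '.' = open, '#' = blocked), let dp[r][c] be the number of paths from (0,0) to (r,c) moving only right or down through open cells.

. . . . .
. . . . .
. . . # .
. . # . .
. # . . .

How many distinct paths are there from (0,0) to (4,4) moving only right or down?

r\c   0   1   2   3   4
  0   1   1   1   1   1
  1   1   2   3   4   5
  2   1   3   6   0   5
  3   1   4   0   0   5
  4   1   0   0   0   5

5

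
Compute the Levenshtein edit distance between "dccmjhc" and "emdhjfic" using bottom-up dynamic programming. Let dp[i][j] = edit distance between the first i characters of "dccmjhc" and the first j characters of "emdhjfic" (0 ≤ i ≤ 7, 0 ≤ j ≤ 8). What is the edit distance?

   ''  e  m  d  h  j  f  i  c
''  0  1  2  3  4  5  6  7  8
 d  1  1  2  2  3  4  5  6  7
 c  2  2  2  3  3  4  5  6  6
 c  3  3  3  3  4  4  5  6  6
 m  4  4  3  4  4  5  5  6  7
 j  5  5  4  4  5  4  5  6  7
 h  6  6  5  5  4  5  5  6  7
 c  7  7  6  6  5  5  6  6  6

6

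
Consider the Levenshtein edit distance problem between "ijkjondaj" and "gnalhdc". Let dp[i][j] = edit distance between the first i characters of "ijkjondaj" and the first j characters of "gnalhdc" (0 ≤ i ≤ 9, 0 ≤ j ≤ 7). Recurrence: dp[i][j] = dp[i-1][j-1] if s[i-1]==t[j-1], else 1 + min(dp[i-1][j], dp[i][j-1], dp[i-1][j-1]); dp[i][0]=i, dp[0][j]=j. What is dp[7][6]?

6

   ''  g  n  a  l  h  d  c
''  0  1  2  3  4  5  6  7
 i  1  1  2  3  4  5  6  7
 j  2  2  2  3  4  5  6  7
 k  3  3  3  3  4  5  6  7
 j  4  4  4  4  4  5  6  7
 o  5  5  5  5  5  5  6  7
 n  6  6  5  6  6  6  6  7
 d  7  7  6  6  7  7  6  7
 a  8  8  7  6  7  8  7  7
 j  9  9  8  7  7  8  8  8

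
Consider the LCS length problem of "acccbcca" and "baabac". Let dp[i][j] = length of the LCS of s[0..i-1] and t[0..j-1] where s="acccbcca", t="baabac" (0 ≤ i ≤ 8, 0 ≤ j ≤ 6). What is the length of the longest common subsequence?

3

   ''  b  a  a  b  a  c
''  0  0  0  0  0  0  0
 a  0  0  1  1  1  1  1
 c  0  0  1  1  1  1  2
 c  0  0  1  1  1  1  2
 c  0  0  1  1  1  1  2
 b  0  1  1  1  2  2  2
 c  0  1  1  1  2  2  3
 c  0  1  1  1  2  2  3
 a  0  1  2  2  2  3  3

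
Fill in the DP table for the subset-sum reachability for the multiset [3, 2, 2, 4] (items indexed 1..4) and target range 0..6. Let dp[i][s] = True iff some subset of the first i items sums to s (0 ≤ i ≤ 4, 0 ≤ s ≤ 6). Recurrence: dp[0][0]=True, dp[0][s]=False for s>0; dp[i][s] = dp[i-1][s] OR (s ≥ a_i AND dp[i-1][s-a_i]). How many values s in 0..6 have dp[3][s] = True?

5

i\s   0   1   2   3   4   5   6
  0   T   F   F   F   F   F   F
  1   T   F   F   T   F   F   F
  2   T   F   T   T   F   T   F
  3   T   F   T   T   T   T   F
  4   T   F   T   T   T   T   T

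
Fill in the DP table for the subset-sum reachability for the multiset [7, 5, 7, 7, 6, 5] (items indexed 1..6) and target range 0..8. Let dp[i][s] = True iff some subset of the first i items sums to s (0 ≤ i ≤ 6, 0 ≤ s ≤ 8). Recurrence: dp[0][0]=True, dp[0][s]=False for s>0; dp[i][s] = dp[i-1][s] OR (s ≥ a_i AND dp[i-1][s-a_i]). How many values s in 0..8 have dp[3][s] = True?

3

i\s   0   1   2   3   4   5   6   7   8
  0   T   F   F   F   F   F   F   F   F
  1   T   F   F   F   F   F   F   T   F
  2   T   F   F   F   F   T   F   T   F
  3   T   F   F   F   F   T   F   T   F
  4   T   F   F   F   F   T   F   T   F
  5   T   F   F   F   F   T   T   T   F
  6   T   F   F   F   F   T   T   T   F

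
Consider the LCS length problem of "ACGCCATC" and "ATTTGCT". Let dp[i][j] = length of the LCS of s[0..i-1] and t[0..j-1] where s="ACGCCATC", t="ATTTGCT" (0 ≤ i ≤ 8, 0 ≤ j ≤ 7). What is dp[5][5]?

2

   ''  A  T  T  T  G  C  T
''  0  0  0  0  0  0  0  0
 A  0  1  1  1  1  1  1  1
 C  0  1  1  1  1  1  2  2
 G  0  1  1  1  1  2  2  2
 C  0  1  1  1  1  2  3  3
 C  0  1  1  1  1  2  3  3
 A  0  1  1  1  1  2  3  3
 T  0  1  2  2  2  2  3  4
 C  0  1  2  2  2  2  3  4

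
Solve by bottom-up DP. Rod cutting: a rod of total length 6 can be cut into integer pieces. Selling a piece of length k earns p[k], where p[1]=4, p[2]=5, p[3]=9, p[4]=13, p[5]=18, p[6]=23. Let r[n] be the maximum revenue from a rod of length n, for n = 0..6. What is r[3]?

12

   n    0    1    2    3    4    5    6
r[n]    0    4    8   12   16   20   24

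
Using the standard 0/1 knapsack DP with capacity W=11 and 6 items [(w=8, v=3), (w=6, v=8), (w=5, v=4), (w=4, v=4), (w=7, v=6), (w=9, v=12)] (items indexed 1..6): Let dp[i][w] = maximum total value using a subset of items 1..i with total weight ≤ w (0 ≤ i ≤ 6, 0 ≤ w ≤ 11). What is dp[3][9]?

8

i\w   0   1   2   3   4   5   6   7   8   9  10  11
  0   0   0   0   0   0   0   0   0   0   0   0   0
  1   0   0   0   0   0   0   0   0   3   3   3   3
  2   0   0   0   0   0   0   8   8   8   8   8   8
  3   0   0   0   0   0   4   8   8   8   8   8  12
  4   0   0   0   0   4   4   8   8   8   8  12  12
  5   0   0   0   0   4   4   8   8   8   8  12  12
  6   0   0   0   0   4   4   8   8   8  12  12  12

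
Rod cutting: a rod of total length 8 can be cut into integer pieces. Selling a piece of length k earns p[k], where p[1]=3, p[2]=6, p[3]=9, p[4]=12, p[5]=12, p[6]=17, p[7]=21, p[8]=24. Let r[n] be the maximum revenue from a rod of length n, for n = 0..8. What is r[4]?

   n    0    1    2    3    4    5    6    7    8
r[n]    0    3    6    9   12   15   18   21   24

12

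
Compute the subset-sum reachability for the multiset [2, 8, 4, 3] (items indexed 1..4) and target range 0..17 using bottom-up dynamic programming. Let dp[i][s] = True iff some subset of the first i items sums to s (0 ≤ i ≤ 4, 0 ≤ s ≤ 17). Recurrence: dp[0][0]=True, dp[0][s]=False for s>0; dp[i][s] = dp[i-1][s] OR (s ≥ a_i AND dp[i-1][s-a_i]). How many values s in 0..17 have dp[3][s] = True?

8

i\s   0   1   2   3   4   5   6   7   8   9  10  11  12  13  14  15  16  17
  0   T   F   F   F   F   F   F   F   F   F   F   F   F   F   F   F   F   F
  1   T   F   T   F   F   F   F   F   F   F   F   F   F   F   F   F   F   F
  2   T   F   T   F   F   F   F   F   T   F   T   F   F   F   F   F   F   F
  3   T   F   T   F   T   F   T   F   T   F   T   F   T   F   T   F   F   F
  4   T   F   T   T   T   T   T   T   T   T   T   T   T   T   T   T   F   T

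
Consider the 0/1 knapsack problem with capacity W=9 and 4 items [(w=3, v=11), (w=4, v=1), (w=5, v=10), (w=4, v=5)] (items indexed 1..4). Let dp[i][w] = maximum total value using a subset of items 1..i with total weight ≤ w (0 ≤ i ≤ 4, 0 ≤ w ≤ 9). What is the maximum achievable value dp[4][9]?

i\w   0   1   2   3   4   5   6   7   8   9
  0   0   0   0   0   0   0   0   0   0   0
  1   0   0   0  11  11  11  11  11  11  11
  2   0   0   0  11  11  11  11  12  12  12
  3   0   0   0  11  11  11  11  12  21  21
  4   0   0   0  11  11  11  11  16  21  21

21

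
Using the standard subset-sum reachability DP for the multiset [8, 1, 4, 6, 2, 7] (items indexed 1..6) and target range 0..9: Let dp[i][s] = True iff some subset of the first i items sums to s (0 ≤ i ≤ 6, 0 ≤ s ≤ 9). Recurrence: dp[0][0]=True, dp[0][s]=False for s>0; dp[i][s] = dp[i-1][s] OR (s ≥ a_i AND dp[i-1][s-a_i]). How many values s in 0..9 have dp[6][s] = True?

i\s   0   1   2   3   4   5   6   7   8   9
  0   T   F   F   F   F   F   F   F   F   F
  1   T   F   F   F   F   F   F   F   T   F
  2   T   T   F   F   F   F   F   F   T   T
  3   T   T   F   F   T   T   F   F   T   T
  4   T   T   F   F   T   T   T   T   T   T
  5   T   T   T   T   T   T   T   T   T   T
  6   T   T   T   T   T   T   T   T   T   T

10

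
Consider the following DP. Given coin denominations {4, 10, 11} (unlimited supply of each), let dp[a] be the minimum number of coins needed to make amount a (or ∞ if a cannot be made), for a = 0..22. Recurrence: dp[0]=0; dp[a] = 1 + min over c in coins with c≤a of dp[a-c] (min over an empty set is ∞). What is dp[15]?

 a  0  1  2  3  4  5  6  7  8  9 10 11 12 13 14 15 16 17 18 19 20 21 22
dp  0  -  -  -  1  -  -  -  2  -  1  1  3  -  2  2  4  -  3  3  2  2  2
(- denotes ∞ / unreachable)

2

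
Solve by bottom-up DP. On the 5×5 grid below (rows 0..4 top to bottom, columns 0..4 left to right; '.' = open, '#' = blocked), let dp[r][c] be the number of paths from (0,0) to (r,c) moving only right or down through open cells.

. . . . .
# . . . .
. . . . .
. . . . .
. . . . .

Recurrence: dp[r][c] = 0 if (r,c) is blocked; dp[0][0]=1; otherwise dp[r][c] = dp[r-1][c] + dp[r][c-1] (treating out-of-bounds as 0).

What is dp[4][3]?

r\c   0   1   2   3   4
  0   1   1   1   1   1
  1   0   1   2   3   4
  2   0   1   3   6  10
  3   0   1   4  10  20
  4   0   1   5  15  35

15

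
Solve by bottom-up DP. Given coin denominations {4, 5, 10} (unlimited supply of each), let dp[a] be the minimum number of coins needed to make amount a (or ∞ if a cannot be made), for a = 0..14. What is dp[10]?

 a  0  1  2  3  4  5  6  7  8  9 10 11 12 13 14
dp  0  -  -  -  1  1  -  -  2  2  1  -  3  3  2
(- denotes ∞ / unreachable)

1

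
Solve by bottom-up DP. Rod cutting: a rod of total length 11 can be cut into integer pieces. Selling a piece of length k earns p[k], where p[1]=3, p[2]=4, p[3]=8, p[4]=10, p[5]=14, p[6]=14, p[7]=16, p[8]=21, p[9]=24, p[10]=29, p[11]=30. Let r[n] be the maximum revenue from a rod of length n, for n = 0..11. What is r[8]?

24

   n    0    1    2    3    4    5    6    7    8    9   10   11
r[n]    0    3    6    9   12   15   18   21   24   27   30   33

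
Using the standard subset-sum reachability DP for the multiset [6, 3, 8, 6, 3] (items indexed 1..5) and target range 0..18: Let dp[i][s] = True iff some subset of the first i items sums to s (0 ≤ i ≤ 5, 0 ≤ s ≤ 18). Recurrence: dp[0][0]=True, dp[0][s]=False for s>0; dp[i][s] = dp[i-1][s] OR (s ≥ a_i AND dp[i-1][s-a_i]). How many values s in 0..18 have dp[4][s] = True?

i\s   0   1   2   3   4   5   6   7   8   9  10  11  12  13  14  15  16  17  18
  0   T   F   F   F   F   F   F   F   F   F   F   F   F   F   F   F   F   F   F
  1   T   F   F   F   F   F   T   F   F   F   F   F   F   F   F   F   F   F   F
  2   T   F   F   T   F   F   T   F   F   T   F   F   F   F   F   F   F   F   F
  3   T   F   F   T   F   F   T   F   T   T   F   T   F   F   T   F   F   T   F
  4   T   F   F   T   F   F   T   F   T   T   F   T   T   F   T   T   F   T   F
  5   T   F   F   T   F   F   T   F   T   T   F   T   T   F   T   T   F   T   T

10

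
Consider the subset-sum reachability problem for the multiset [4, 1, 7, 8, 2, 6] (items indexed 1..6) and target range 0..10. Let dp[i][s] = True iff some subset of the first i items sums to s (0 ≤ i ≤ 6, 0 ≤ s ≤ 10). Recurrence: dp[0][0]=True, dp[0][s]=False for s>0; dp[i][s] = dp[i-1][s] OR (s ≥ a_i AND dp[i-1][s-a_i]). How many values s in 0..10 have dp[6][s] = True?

i\s   0   1   2   3   4   5   6   7   8   9  10
  0   T   F   F   F   F   F   F   F   F   F   F
  1   T   F   F   F   T   F   F   F   F   F   F
  2   T   T   F   F   T   T   F   F   F   F   F
  3   T   T   F   F   T   T   F   T   T   F   F
  4   T   T   F   F   T   T   F   T   T   T   F
  5   T   T   T   T   T   T   T   T   T   T   T
  6   T   T   T   T   T   T   T   T   T   T   T

11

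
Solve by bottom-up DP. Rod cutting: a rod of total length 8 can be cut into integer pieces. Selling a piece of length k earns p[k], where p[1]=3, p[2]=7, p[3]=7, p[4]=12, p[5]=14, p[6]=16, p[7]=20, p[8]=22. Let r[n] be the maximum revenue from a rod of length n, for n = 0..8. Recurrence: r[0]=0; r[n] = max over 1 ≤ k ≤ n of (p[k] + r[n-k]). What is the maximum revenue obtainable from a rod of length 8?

28

   n    0    1    2    3    4    5    6    7    8
r[n]    0    3    7   10   14   17   21   24   28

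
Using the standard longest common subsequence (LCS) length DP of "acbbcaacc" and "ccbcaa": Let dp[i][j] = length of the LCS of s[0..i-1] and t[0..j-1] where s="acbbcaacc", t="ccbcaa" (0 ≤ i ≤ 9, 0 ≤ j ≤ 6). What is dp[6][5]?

4

   ''  c  c  b  c  a  a
''  0  0  0  0  0  0  0
 a  0  0  0  0  0  1  1
 c  0  1  1  1  1  1  1
 b  0  1  1  2  2  2  2
 b  0  1  1  2  2  2  2
 c  0  1  2  2  3  3  3
 a  0  1  2  2  3  4  4
 a  0  1  2  2  3  4  5
 c  0  1  2  2  3  4  5
 c  0  1  2  2  3  4  5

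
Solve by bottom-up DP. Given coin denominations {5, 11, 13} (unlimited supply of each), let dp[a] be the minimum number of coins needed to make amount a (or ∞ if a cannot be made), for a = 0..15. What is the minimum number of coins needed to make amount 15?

3

 a  0  1  2  3  4  5  6  7  8  9 10 11 12 13 14 15
dp  0  -  -  -  -  1  -  -  -  -  2  1  -  1  -  3
(- denotes ∞ / unreachable)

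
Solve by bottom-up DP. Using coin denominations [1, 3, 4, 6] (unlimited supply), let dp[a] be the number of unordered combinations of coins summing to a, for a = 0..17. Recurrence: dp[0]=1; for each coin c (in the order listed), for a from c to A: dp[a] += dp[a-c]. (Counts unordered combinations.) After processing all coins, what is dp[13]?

after  coin     0     1     2     3     4     5     6     7     8     9    10    11    12    13    14    15    16    17
          1     1     1     1     1     1     1     1     1     1     1     1     1     1     1     1     1     1     1
          3     1     1     1     2     2     2     3     3     3     4     4     4     5     5     5     6     6     6
          4     1     1     1     2     3     3     4     5     6     7     8     9    11    12    13    15    17    18
          6     1     1     1     2     3     3     5     6     7     9    11    12    16    18    20    24    28    30

18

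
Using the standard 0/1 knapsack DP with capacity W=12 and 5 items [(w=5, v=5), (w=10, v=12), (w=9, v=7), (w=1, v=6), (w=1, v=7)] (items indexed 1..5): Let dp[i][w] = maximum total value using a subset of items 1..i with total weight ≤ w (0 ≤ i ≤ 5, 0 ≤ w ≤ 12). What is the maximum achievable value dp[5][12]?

i\w   0   1   2   3   4   5   6   7   8   9  10  11  12
  0   0   0   0   0   0   0   0   0   0   0   0   0   0
  1   0   0   0   0   0   5   5   5   5   5   5   5   5
  2   0   0   0   0   0   5   5   5   5   5  12  12  12
  3   0   0   0   0   0   5   5   5   5   7  12  12  12
  4   0   6   6   6   6   6  11  11  11  11  13  18  18
  5   0   7  13  13  13  13  13  18  18  18  18  20  25

25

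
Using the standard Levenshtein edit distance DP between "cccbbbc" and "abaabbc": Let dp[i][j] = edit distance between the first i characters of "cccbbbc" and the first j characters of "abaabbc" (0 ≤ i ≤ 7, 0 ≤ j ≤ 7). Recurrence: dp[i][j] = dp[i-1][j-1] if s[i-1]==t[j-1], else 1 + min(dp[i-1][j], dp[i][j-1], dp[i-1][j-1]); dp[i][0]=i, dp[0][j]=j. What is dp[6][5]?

5

   ''  a  b  a  a  b  b  c
''  0  1  2  3  4  5  6  7
 c  1  1  2  3  4  5  6  6
 c  2  2  2  3  4  5  6  6
 c  3  3  3  3  4  5  6  6
 b  4  4  3  4  4  4  5  6
 b  5  5  4  4  5  4  4  5
 b  6  6  5  5  5  5  4  5
 c  7  7  6  6  6  6  5  4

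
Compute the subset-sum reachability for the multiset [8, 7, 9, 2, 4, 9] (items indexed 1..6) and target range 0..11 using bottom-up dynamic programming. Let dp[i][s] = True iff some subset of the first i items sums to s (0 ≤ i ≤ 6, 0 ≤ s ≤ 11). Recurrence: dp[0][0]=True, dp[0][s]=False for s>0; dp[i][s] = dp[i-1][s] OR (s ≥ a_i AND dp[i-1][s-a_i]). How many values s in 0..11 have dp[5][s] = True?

9

i\s   0   1   2   3   4   5   6   7   8   9  10  11
  0   T   F   F   F   F   F   F   F   F   F   F   F
  1   T   F   F   F   F   F   F   F   T   F   F   F
  2   T   F   F   F   F   F   F   T   T   F   F   F
  3   T   F   F   F   F   F   F   T   T   T   F   F
  4   T   F   T   F   F   F   F   T   T   T   T   T
  5   T   F   T   F   T   F   T   T   T   T   T   T
  6   T   F   T   F   T   F   T   T   T   T   T   T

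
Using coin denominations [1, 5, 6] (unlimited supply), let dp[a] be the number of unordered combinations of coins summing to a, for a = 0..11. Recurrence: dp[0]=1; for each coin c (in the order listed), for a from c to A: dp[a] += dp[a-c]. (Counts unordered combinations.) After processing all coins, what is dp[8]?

after  coin     0     1     2     3     4     5     6     7     8     9    10    11
          1     1     1     1     1     1     1     1     1     1     1     1     1
          5     1     1     1     1     1     2     2     2     2     2     3     3
          6     1     1     1     1     1     2     3     3     3     3     4     5

3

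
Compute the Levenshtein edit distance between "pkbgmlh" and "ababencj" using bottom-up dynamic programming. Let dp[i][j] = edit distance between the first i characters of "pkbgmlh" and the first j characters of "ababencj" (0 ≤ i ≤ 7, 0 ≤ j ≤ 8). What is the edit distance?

7

   ''  a  b  a  b  e  n  c  j
''  0  1  2  3  4  5  6  7  8
 p  1  1  2  3  4  5  6  7  8
 k  2  2  2  3  4  5  6  7  8
 b  3  3  2  3  3  4  5  6  7
 g  4  4  3  3  4  4  5  6  7
 m  5  5  4  4  4  5  5  6  7
 l  6  6  5  5  5  5  6  6  7
 h  7  7  6  6  6  6  6  7  7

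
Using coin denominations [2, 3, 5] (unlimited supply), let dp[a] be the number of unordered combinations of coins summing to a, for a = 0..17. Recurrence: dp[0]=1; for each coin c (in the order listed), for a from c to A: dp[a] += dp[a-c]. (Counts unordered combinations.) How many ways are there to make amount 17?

after  coin     0     1     2     3     4     5     6     7     8     9    10    11    12    13    14    15    16    17
          2     1     0     1     0     1     0     1     0     1     0     1     0     1     0     1     0     1     0
          3     1     0     1     1     1     1     2     1     2     2     2     2     3     2     3     3     3     3
          5     1     0     1     1     1     2     2     2     3     3     4     4     5     5     6     7     7     8

8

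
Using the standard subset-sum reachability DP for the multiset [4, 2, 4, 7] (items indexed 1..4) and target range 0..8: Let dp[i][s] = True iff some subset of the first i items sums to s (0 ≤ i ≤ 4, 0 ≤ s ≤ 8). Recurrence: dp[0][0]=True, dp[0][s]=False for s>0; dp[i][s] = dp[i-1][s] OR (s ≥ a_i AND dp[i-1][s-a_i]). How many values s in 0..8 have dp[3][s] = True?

i\s   0   1   2   3   4   5   6   7   8
  0   T   F   F   F   F   F   F   F   F
  1   T   F   F   F   T   F   F   F   F
  2   T   F   T   F   T   F   T   F   F
  3   T   F   T   F   T   F   T   F   T
  4   T   F   T   F   T   F   T   T   T

5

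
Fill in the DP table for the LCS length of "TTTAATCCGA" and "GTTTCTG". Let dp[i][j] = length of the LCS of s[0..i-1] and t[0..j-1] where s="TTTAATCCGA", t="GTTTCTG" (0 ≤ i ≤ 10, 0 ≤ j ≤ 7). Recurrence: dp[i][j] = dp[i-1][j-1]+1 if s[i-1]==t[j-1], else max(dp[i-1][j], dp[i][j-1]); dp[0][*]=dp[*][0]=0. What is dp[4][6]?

   ''  G  T  T  T  C  T  G
''  0  0  0  0  0  0  0  0
 T  0  0  1  1  1  1  1  1
 T  0  0  1  2  2  2  2  2
 T  0  0  1  2  3  3  3  3
 A  0  0  1  2  3  3  3  3
 A  0  0  1  2  3  3  3  3
 T  0  0  1  2  3  3  4  4
 C  0  0  1  2  3  4  4  4
 C  0  0  1  2  3  4  4  4
 G  0  1  1  2  3  4  4  5
 A  0  1  1  2  3  4  4  5

3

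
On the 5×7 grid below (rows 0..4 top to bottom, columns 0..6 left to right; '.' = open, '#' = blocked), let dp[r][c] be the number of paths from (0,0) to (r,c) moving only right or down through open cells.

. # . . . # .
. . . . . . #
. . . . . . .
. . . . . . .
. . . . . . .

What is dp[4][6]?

83

r\c   0   1   2   3   4   5   6
  0   1   0   0   0   0   0   0
  1   1   1   1   1   1   1   0
  2   1   2   3   4   5   6   6
  3   1   3   6  10  15  21  27
  4   1   4  10  20  35  56  83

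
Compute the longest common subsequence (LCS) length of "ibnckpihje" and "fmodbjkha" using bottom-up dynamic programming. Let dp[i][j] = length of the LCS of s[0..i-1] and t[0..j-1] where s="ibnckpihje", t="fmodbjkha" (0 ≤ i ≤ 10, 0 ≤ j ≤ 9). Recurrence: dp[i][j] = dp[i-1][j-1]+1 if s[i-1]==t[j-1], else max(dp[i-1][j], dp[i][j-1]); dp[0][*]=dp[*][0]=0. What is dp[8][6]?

1

   ''  f  m  o  d  b  j  k  h  a
''  0  0  0  0  0  0  0  0  0  0
 i  0  0  0  0  0  0  0  0  0  0
 b  0  0  0  0  0  1  1  1  1  1
 n  0  0  0  0  0  1  1  1  1  1
 c  0  0  0  0  0  1  1  1  1  1
 k  0  0  0  0  0  1  1  2  2  2
 p  0  0  0  0  0  1  1  2  2  2
 i  0  0  0  0  0  1  1  2  2  2
 h  0  0  0  0  0  1  1  2  3  3
 j  0  0  0  0  0  1  2  2  3  3
 e  0  0  0  0  0  1  2  2  3  3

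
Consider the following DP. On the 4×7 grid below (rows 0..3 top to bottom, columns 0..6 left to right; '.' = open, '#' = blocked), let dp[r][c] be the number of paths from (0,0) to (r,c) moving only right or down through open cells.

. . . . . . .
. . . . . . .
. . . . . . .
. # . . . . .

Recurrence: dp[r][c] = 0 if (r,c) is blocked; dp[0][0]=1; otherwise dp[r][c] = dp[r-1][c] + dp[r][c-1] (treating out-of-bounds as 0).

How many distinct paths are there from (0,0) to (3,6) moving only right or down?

80

r\c   0   1   2   3   4   5   6
  0   1   1   1   1   1   1   1
  1   1   2   3   4   5   6   7
  2   1   3   6  10  15  21  28
  3   1   0   6  16  31  52  80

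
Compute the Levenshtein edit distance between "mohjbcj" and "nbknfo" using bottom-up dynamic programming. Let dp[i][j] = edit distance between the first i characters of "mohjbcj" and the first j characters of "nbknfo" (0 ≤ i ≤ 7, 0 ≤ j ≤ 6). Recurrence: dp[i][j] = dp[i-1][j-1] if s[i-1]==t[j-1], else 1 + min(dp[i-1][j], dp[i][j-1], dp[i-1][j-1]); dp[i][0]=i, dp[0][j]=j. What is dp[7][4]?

   ''  n  b  k  n  f  o
''  0  1  2  3  4  5  6
 m  1  1  2  3  4  5  6
 o  2  2  2  3  4  5  5
 h  3  3  3  3  4  5  6
 j  4  4  4  4  4  5  6
 b  5  5  4  5  5  5  6
 c  6  6  5  5  6  6  6
 j  7  7  6  6  6  7  7

6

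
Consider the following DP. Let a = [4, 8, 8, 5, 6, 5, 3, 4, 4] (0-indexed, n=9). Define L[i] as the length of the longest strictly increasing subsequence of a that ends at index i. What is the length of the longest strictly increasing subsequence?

3

   i    0    1    2    3    4    5    6    7    8
a[i]    4    8    8    5    6    5    3    4    4
L[i]    1    2    2    2    3    2    1    2    2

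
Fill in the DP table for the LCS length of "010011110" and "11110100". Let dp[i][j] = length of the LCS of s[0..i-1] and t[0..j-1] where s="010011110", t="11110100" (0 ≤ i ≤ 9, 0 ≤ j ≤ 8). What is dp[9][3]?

   ''  1  1  1  1  0  1  0  0
''  0  0  0  0  0  0  0  0  0
 0  0  0  0  0  0  1  1  1  1
 1  0  1  1  1  1  1  2  2  2
 0  0  1  1  1  1  2  2  3  3
 0  0  1  1  1  1  2  2  3  4
 1  0  1  2  2  2  2  3  3  4
 1  0  1  2  3  3  3  3  3  4
 1  0  1  2  3  4  4  4  4  4
 1  0  1  2  3  4  4  5  5  5
 0  0  1  2  3  4  5  5  6  6

3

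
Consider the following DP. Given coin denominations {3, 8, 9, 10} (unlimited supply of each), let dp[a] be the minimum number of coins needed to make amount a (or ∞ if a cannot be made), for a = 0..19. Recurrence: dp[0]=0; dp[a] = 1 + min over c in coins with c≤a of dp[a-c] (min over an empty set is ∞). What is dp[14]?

 a  0  1  2  3  4  5  6  7  8  9 10 11 12 13 14 15 16 17 18 19
dp  0  -  -  1  -  -  2  -  1  1  1  2  2  2  3  3  2  2  2  2
(- denotes ∞ / unreachable)

3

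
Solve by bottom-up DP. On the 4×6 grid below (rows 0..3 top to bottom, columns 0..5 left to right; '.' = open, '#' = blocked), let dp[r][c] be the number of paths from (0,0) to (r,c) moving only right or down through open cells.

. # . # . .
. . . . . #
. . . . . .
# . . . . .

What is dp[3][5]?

r\c   0   1   2   3   4   5
  0   1   0   0   0   0   0
  1   1   1   1   1   1   0
  2   1   2   3   4   5   5
  3   0   2   5   9  14  19

19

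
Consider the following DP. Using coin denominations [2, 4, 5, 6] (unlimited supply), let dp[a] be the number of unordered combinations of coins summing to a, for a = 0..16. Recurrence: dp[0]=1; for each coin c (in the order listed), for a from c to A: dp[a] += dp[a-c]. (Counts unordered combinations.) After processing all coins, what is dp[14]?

10

after  coin     0     1     2     3     4     5     6     7     8     9    10    11    12    13    14    15    16
          2     1     0     1     0     1     0     1     0     1     0     1     0     1     0     1     0     1
          4     1     0     1     0     2     0     2     0     3     0     3     0     4     0     4     0     5
          5     1     0     1     0     2     1     2     1     3     2     4     2     5     3     6     4     7
          6     1     0     1     0     2     1     3     1     4     2     6     3     8     4    10     6    13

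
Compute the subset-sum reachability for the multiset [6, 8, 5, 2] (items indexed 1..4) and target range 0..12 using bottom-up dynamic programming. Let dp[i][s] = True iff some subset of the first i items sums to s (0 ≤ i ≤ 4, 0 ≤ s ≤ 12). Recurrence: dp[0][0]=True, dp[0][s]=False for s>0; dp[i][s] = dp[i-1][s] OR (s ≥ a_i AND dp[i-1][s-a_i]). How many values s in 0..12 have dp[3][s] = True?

i\s   0   1   2   3   4   5   6   7   8   9  10  11  12
  0   T   F   F   F   F   F   F   F   F   F   F   F   F
  1   T   F   F   F   F   F   T   F   F   F   F   F   F
  2   T   F   F   F   F   F   T   F   T   F   F   F   F
  3   T   F   F   F   F   T   T   F   T   F   F   T   F
  4   T   F   T   F   F   T   T   T   T   F   T   T   F

5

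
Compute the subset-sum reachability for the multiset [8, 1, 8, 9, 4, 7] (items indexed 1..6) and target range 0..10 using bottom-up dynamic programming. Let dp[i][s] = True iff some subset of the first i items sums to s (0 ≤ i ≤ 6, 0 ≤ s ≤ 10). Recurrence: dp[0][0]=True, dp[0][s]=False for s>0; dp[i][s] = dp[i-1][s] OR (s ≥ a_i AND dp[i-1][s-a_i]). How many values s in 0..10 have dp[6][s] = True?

i\s   0   1   2   3   4   5   6   7   8   9  10
  0   T   F   F   F   F   F   F   F   F   F   F
  1   T   F   F   F   F   F   F   F   T   F   F
  2   T   T   F   F   F   F   F   F   T   T   F
  3   T   T   F   F   F   F   F   F   T   T   F
  4   T   T   F   F   F   F   F   F   T   T   T
  5   T   T   F   F   T   T   F   F   T   T   T
  6   T   T   F   F   T   T   F   T   T   T   T

8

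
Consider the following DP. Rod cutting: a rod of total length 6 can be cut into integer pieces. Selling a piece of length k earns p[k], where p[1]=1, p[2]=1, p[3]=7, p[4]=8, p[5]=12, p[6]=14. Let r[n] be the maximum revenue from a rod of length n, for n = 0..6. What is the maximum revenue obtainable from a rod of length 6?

   n    0    1    2    3    4    5    6
r[n]    0    1    2    7    8   12   14

14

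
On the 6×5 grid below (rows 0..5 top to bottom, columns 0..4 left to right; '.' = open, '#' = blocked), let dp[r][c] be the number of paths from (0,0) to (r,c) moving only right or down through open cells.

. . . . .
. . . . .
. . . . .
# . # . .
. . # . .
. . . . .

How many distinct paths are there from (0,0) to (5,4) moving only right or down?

48

r\c   0   1   2   3   4
  0   1   1   1   1   1
  1   1   2   3   4   5
  2   1   3   6  10  15
  3   0   3   0  10  25
  4   0   3   0  10  35
  5   0   3   3  13  48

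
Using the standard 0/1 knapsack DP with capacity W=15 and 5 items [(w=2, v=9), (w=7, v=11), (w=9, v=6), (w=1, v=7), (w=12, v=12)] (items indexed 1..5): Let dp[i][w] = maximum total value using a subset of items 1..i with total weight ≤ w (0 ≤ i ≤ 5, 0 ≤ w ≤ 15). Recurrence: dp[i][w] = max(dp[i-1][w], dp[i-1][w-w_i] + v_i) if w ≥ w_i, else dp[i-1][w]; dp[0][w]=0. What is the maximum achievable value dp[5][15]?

28

i\w   0   1   2   3   4   5   6   7   8   9  10  11  12  13  14  15
  0   0   0   0   0   0   0   0   0   0   0   0   0   0   0   0   0
  1   0   0   9   9   9   9   9   9   9   9   9   9   9   9   9   9
  2   0   0   9   9   9   9   9  11  11  20  20  20  20  20  20  20
  3   0   0   9   9   9   9   9  11  11  20  20  20  20  20  20  20
  4   0   7   9  16  16  16  16  16  18  20  27  27  27  27  27  27
  5   0   7   9  16  16  16  16  16  18  20  27  27  27  27  27  28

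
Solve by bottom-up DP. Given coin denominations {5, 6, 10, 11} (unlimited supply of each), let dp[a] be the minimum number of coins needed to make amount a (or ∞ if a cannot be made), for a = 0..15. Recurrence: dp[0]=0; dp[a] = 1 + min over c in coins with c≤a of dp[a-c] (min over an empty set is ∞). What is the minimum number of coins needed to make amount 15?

 a  0  1  2  3  4  5  6  7  8  9 10 11 12 13 14 15
dp  0  -  -  -  -  1  1  -  -  -  1  1  2  -  -  2
(- denotes ∞ / unreachable)

2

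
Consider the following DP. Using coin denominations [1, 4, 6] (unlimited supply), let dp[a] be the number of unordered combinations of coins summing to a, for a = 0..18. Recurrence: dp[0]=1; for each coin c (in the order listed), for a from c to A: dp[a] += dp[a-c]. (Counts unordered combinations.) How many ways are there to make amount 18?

12

after  coin     0     1     2     3     4     5     6     7     8     9    10    11    12    13    14    15    16    17    18
          1     1     1     1     1     1     1     1     1     1     1     1     1     1     1     1     1     1     1     1
          4     1     1     1     1     2     2     2     2     3     3     3     3     4     4     4     4     5     5     5
          6     1     1     1     1     2     2     3     3     4     4     5     5     7     7     8     8    10    10    12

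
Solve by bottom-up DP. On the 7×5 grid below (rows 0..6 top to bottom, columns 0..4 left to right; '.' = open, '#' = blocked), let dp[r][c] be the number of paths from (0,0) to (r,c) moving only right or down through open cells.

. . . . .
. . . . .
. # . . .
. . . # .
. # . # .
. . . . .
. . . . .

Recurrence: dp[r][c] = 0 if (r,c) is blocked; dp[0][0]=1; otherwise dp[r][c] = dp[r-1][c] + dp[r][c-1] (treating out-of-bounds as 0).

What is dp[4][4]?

r\c   0   1   2   3   4
  0   1   1   1   1   1
  1   1   2   3   4   5
  2   1   0   3   7  12
  3   1   1   4   0  12
  4   1   0   4   0  12
  5   1   1   5   5  17
  6   1   2   7  12  29

12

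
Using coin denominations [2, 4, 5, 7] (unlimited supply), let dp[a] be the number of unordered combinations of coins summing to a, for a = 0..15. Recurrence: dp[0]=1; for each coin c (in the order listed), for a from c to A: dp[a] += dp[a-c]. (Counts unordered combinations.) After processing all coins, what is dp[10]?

after  coin     0     1     2     3     4     5     6     7     8     9    10    11    12    13    14    15
          2     1     0     1     0     1     0     1     0     1     0     1     0     1     0     1     0
          4     1     0     1     0     2     0     2     0     3     0     3     0     4     0     4     0
          5     1     0     1     0     2     1     2     1     3     2     4     2     5     3     6     4
          7     1     0     1     0     2     1     2     2     3     3     4     4     6     5     8     7

4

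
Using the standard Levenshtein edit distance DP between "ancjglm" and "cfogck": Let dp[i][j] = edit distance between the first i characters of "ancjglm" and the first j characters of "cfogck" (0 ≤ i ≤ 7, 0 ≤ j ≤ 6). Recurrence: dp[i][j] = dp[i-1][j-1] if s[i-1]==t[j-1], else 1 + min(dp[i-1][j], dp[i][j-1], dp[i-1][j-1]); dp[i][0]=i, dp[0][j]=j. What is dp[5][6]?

   ''  c  f  o  g  c  k
''  0  1  2  3  4  5  6
 a  1  1  2  3  4  5  6
 n  2  2  2  3  4  5  6
 c  3  2  3  3  4  4  5
 j  4  3  3  4  4  5  5
 g  5  4  4  4  4  5  6
 l  6  5  5  5  5  5  6
 m  7  6  6  6  6  6  6

6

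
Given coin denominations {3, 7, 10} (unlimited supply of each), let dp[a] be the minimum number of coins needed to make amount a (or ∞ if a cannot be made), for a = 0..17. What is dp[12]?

4

 a  0  1  2  3  4  5  6  7  8  9 10 11 12 13 14 15 16 17
dp  0  -  -  1  -  -  2  1  -  3  1  -  4  2  2  5  3  2
(- denotes ∞ / unreachable)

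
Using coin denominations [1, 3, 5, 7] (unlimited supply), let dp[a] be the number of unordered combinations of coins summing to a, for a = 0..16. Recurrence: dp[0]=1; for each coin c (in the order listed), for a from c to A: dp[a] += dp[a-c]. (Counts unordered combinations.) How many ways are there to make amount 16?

after  coin     0     1     2     3     4     5     6     7     8     9    10    11    12    13    14    15    16
          1     1     1     1     1     1     1     1     1     1     1     1     1     1     1     1     1     1
          3     1     1     1     2     2     2     3     3     3     4     4     4     5     5     5     6     6
          5     1     1     1     2     2     3     4     4     5     6     7     8     9    10    11    13    14
          7     1     1     1     2     2     3     4     5     6     7     9    10    12    14    16    19    21

21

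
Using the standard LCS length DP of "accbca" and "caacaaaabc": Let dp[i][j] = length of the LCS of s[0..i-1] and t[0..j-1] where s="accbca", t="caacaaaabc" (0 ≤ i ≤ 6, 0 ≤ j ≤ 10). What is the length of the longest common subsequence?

   ''  c  a  a  c  a  a  a  a  b  c
''  0  0  0  0  0  0  0  0  0  0  0
 a  0  0  1  1  1  1  1  1  1  1  1
 c  0  1  1  1  2  2  2  2  2  2  2
 c  0  1  1  1  2  2  2  2  2  2  3
 b  0  1  1  1  2  2  2  2  2  3  3
 c  0  1  1  1  2  2  2  2  2  3  4
 a  0  1  2  2  2  3  3  3  3  3  4

4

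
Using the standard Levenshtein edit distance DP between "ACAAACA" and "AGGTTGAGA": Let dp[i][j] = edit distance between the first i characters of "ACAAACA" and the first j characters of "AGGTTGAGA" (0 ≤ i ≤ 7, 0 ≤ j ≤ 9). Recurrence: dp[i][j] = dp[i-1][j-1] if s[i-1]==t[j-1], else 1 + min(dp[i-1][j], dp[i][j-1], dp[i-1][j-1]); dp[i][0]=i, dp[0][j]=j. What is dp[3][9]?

7

   ''  A  G  G  T  T  G  A  G  A
''  0  1  2  3  4  5  6  7  8  9
 A  1  0  1  2  3  4  5  6  7  8
 C  2  1  1  2  3  4  5  6  7  8
 A  3  2  2  2  3  4  5  5  6  7
 A  4  3  3  3  3  4  5  5  6  6
 A  5  4  4  4  4  4  5  5  6  6
 C  6  5  5  5  5  5  5  6  6  7
 A  7  6  6  6  6  6  6  5  6  6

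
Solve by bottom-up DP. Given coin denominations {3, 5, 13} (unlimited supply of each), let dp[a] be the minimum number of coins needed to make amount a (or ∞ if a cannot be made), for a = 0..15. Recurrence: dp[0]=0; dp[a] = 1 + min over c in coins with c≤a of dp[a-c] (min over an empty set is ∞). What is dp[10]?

 a  0  1  2  3  4  5  6  7  8  9 10 11 12 13 14 15
dp  0  -  -  1  -  1  2  -  2  3  2  3  4  1  4  3
(- denotes ∞ / unreachable)

2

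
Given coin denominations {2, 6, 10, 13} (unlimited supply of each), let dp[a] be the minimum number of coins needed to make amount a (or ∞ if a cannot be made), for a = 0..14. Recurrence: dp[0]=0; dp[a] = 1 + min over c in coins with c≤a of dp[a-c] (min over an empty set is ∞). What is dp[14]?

3

 a  0  1  2  3  4  5  6  7  8  9 10 11 12 13 14
dp  0  -  1  -  2  -  1  -  2  -  1  -  2  1  3
(- denotes ∞ / unreachable)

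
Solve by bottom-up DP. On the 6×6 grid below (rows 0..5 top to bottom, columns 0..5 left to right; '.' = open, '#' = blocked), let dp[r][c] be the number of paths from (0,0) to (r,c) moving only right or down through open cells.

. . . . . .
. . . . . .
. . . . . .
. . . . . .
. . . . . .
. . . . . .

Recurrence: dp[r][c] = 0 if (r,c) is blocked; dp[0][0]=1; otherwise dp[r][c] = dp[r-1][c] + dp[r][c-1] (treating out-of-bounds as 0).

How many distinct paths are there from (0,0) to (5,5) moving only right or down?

r\c   0   1   2   3   4   5
  0   1   1   1   1   1   1
  1   1   2   3   4   5   6
  2   1   3   6  10  15  21
  3   1   4  10  20  35  56
  4   1   5  15  35  70 126
  5   1   6  21  56 126 252

252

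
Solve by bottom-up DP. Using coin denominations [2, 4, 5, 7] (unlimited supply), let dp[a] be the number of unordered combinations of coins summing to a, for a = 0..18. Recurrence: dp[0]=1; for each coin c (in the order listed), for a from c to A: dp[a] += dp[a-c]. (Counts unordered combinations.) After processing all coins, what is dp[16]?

after  coin     0     1     2     3     4     5     6     7     8     9    10    11    12    13    14    15    16    17    18
          2     1     0     1     0     1     0     1     0     1     0     1     0     1     0     1     0     1     0     1
          4     1     0     1     0     2     0     2     0     3     0     3     0     4     0     4     0     5     0     5
          5     1     0     1     0     2     1     2     1     3     2     4     2     5     3     6     4     7     5     8
          7     1     0     1     0     2     1     2     2     3     3     4     4     6     5     8     7    10     9    12

10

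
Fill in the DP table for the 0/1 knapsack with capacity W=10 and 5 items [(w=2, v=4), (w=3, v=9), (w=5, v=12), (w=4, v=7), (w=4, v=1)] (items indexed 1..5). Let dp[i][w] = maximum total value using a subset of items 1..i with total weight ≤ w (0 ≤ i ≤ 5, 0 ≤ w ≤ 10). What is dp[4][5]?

13

i\w   0   1   2   3   4   5   6   7   8   9  10
  0   0   0   0   0   0   0   0   0   0   0   0
  1   0   0   4   4   4   4   4   4   4   4   4
  2   0   0   4   9   9  13  13  13  13  13  13
  3   0   0   4   9   9  13  13  16  21  21  25
  4   0   0   4   9   9  13  13  16  21  21  25
  5   0   0   4   9   9  13  13  16  21  21  25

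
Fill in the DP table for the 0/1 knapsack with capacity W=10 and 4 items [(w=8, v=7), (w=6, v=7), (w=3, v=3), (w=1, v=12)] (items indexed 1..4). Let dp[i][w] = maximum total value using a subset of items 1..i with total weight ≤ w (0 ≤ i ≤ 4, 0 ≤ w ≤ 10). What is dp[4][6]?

15

i\w   0   1   2   3   4   5   6   7   8   9  10
  0   0   0   0   0   0   0   0   0   0   0   0
  1   0   0   0   0   0   0   0   0   7   7   7
  2   0   0   0   0   0   0   7   7   7   7   7
  3   0   0   0   3   3   3   7   7   7  10  10
  4   0  12  12  12  15  15  15  19  19  19  22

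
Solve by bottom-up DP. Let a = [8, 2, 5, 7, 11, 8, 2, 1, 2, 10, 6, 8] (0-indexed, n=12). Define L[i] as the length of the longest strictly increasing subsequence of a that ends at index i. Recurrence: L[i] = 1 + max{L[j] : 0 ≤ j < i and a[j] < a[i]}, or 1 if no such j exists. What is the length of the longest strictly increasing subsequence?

   i    0    1    2    3    4    5    6    7    8    9   10   11
a[i]    8    2    5    7   11    8    2    1    2   10    6    8
L[i]    1    1    2    3    4    4    1    1    2    5    3    4

5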